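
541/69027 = 541/69027  =  0.01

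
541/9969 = 541/9969 = 0.05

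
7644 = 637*12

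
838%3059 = 838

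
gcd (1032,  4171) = 43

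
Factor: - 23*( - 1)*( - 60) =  - 1380 = -  2^2*3^1*5^1*23^1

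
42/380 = 21/190 =0.11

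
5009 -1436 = 3573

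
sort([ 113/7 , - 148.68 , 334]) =[ -148.68, 113/7  ,  334 ]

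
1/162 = 1/162 = 0.01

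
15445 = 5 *3089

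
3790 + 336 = 4126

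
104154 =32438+71716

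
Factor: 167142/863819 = 2^1*3^1*11^( - 4) * 59^( - 1)*89^1 * 313^1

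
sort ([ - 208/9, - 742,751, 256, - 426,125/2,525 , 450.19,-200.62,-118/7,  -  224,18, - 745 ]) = [-745, - 742 , - 426, - 224,-200.62, - 208/9, - 118/7, 18, 125/2,256,450.19, 525,751]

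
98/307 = 98/307 = 0.32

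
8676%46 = 28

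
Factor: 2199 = 3^1 * 733^1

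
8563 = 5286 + 3277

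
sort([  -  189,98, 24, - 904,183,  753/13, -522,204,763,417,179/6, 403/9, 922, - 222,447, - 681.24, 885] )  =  [ - 904, - 681.24,- 522, - 222, - 189,24,179/6,403/9, 753/13, 98,183,204,417,447,763, 885,922]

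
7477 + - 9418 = -1941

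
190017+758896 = 948913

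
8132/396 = 20  +  53/99  =  20.54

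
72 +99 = 171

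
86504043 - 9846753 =76657290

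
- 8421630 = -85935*98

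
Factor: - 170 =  - 2^1*5^1*17^1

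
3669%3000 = 669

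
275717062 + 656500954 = 932218016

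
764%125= 14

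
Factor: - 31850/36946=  - 25/29 = -5^2*29^( - 1)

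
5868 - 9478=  - 3610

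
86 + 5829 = 5915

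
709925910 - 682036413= 27889497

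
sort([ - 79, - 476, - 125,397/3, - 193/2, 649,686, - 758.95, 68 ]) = [  -  758.95,- 476, - 125 , - 193/2, - 79,68,397/3,649, 686] 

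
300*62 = 18600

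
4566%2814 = 1752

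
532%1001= 532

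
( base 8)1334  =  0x2DC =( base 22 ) 1B6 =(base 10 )732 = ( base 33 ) M6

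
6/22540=3/11270 =0.00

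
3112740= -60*( - 51879) 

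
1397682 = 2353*594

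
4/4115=4/4115 = 0.00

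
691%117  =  106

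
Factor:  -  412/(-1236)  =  1/3 = 3^(-1)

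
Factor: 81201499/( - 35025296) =-2^ ( - 4)*157^1*517207^1*2189081^( - 1)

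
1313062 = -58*( - 22639)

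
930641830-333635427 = 597006403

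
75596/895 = 75596/895 = 84.46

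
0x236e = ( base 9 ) 13387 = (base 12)52ba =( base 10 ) 9070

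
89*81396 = 7244244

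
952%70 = 42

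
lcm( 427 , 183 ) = 1281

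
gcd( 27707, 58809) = 1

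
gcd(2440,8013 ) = 1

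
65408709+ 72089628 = 137498337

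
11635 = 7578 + 4057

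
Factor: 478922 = 2^1 * 239461^1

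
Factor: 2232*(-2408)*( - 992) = 5331658752= 2^11*3^2*7^1*31^2*43^1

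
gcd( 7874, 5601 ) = 1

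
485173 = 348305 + 136868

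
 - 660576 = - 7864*84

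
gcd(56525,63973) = 133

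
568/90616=71/11327 = 0.01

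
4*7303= 29212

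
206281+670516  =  876797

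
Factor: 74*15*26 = 2^2*3^1*5^1*13^1 *37^1 = 28860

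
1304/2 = 652 = 652.00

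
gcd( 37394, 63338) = 2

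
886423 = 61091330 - 60204907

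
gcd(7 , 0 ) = 7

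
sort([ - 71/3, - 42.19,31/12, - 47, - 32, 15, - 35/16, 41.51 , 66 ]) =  [ - 47,-42.19,  -  32, - 71/3, - 35/16, 31/12,15,  41.51,66 ] 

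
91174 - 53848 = 37326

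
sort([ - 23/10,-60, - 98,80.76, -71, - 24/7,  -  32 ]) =[ - 98 ,-71, - 60,-32,-24/7, - 23/10, 80.76]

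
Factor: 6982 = 2^1*3491^1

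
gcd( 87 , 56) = 1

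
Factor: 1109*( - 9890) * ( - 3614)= 2^2 * 5^1 * 13^1*23^1*43^1 * 139^1* 1109^1 = 39638388140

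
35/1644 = 35/1644  =  0.02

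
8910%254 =20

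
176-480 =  - 304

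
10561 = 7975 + 2586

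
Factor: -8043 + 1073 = -6970 = -2^1*5^1  *17^1*41^1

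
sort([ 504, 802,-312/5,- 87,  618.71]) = [ - 87, - 312/5, 504, 618.71 , 802]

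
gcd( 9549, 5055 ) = 3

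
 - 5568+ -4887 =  - 10455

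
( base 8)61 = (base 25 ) 1O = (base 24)21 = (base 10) 49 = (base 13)3a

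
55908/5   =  55908/5 = 11181.60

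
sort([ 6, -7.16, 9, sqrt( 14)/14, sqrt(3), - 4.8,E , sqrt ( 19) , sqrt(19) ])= [ - 7.16, - 4.8, sqrt( 14)/14, sqrt( 3 ), E, sqrt(19), sqrt(19 ),6,9 ] 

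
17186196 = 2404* 7149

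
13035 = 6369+6666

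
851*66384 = 56492784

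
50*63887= 3194350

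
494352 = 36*13732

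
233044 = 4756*49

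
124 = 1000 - 876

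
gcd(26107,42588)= 1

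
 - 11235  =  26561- 37796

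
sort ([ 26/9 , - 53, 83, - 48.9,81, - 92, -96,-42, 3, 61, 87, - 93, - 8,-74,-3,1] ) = [  -  96 ,-93, - 92, - 74, - 53 , - 48.9, - 42, - 8 , - 3 , 1,26/9,  3,61, 81,83,87]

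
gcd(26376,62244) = 84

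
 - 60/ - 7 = 8 + 4/7 = 8.57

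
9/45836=9/45836 = 0.00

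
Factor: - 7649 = -7649^1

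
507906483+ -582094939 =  - 74188456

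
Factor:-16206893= - 31^1 * 431^1*1213^1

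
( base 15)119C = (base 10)3747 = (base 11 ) 28A7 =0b111010100011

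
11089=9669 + 1420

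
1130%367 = 29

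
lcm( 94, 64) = 3008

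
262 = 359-97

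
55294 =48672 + 6622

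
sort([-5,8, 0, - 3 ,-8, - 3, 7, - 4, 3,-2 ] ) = [-8,- 5,-4,-3, - 3,-2,0,3,7, 8 ]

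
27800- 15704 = 12096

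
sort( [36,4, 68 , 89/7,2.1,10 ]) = [ 2.1, 4, 10,89/7, 36,68 ]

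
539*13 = 7007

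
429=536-107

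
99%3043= 99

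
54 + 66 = 120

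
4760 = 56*85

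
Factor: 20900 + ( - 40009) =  - 97^1 * 197^1 = -19109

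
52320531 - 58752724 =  - 6432193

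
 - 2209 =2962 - 5171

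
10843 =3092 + 7751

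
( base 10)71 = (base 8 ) 107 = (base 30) 2b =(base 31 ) 29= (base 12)5B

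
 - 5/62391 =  -5/62391 =- 0.00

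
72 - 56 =16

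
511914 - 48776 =463138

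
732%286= 160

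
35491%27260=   8231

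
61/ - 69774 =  - 1+69713/69774 = - 0.00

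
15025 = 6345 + 8680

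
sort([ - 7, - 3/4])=[ - 7,-3/4] 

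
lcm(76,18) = 684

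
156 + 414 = 570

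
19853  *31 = 615443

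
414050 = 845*490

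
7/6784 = 7/6784 = 0.00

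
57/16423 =57/16423 = 0.00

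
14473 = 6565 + 7908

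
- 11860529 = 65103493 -76964022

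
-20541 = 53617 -74158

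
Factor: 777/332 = 2^ ( - 2)*3^1*7^1*37^1*83^( - 1 )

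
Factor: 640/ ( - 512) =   -  2^(-2 )*5^1  =  -  5/4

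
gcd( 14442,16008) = 174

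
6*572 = 3432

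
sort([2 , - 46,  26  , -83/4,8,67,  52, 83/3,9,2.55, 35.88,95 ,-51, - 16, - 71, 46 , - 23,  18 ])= [ - 71, - 51, - 46, - 23, - 83/4,  -  16, 2, 2.55, 8, 9,18,26,  83/3, 35.88,46,  52, 67, 95]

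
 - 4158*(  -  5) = 20790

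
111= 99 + 12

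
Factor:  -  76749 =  - 3^1*25583^1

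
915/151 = 6 + 9/151 = 6.06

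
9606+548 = 10154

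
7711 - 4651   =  3060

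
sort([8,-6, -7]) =[ - 7, - 6, 8] 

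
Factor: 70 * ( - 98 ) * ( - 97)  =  2^2*5^1  *  7^3*97^1 = 665420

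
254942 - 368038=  - 113096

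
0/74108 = 0 = 0.00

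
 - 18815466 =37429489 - 56244955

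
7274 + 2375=9649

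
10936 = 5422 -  - 5514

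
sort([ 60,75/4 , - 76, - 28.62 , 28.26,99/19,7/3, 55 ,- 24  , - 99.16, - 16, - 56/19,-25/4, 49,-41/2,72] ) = [ - 99.16 ,  -  76,-28.62, - 24,-41/2,- 16, - 25/4,-56/19, 7/3,  99/19,75/4,28.26, 49, 55,60, 72]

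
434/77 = 5 + 7/11 = 5.64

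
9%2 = 1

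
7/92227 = 7/92227 = 0.00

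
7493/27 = 277 +14/27= 277.52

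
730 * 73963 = 53992990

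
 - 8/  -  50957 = 8/50957  =  0.00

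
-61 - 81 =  - 142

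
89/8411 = 89/8411   =  0.01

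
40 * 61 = 2440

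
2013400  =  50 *40268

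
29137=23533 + 5604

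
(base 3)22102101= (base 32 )5vr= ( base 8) 13773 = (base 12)3677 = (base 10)6139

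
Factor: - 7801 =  - 29^1*269^1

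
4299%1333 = 300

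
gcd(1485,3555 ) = 45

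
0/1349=0 = 0.00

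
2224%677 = 193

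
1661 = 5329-3668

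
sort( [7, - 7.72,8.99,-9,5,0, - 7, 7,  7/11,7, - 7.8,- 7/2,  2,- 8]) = [ - 9, - 8,-7.8, - 7.72, - 7, - 7/2, 0, 7/11,2,5,7,7, 7 , 8.99]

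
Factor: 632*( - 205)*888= - 2^6*3^1*5^1*37^1*41^1*79^1 =- 115049280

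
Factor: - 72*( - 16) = 1152 = 2^7*3^2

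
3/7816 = 3/7816=0.00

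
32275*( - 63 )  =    -  2033325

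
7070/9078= 3535/4539 = 0.78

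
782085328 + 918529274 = 1700614602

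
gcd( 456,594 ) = 6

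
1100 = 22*50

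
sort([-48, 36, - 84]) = [  -  84,  -  48, 36]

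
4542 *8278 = 37598676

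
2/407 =2/407 = 0.00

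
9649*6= 57894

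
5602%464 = 34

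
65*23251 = 1511315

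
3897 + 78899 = 82796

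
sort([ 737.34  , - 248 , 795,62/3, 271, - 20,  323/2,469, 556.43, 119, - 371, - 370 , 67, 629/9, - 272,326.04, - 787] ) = [-787, - 371, - 370, - 272, - 248, - 20,62/3,67, 629/9, 119, 323/2,271,  326.04,  469,556.43, 737.34,795 ]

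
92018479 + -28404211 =63614268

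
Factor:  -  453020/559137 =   -  2^2*3^( - 1)*5^1*22651^1*186379^ (-1 )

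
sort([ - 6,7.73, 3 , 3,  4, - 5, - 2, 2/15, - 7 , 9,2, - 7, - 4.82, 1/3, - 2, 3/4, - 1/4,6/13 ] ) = [ - 7, - 7,-6,-5,  -  4.82, - 2 ,  -  2, - 1/4 , 2/15,1/3, 6/13,  3/4, 2,3, 3, 4,7.73, 9]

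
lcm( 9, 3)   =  9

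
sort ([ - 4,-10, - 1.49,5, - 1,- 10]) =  [ - 10, - 10, - 4, - 1.49, - 1, 5 ] 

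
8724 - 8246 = 478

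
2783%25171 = 2783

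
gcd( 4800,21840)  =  240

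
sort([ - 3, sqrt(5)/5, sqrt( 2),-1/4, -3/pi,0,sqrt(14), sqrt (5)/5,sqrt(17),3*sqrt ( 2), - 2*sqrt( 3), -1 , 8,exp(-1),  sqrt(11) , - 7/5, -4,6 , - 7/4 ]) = [-4,-2*sqrt( 3 ),-3,-7/4,-7/5, - 1 ,-3/pi,-1/4, 0,exp( - 1),sqrt(5 ) /5,sqrt (5)/5 , sqrt(2),  sqrt(11 ) , sqrt( 14), sqrt( 17), 3*sqrt(2 ), 6,8 ] 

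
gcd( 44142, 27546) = 6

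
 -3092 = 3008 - 6100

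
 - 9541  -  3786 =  - 13327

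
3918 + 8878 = 12796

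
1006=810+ 196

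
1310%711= 599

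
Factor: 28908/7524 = 19^( - 1)*73^1 =73/19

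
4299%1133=900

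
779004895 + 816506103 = 1595510998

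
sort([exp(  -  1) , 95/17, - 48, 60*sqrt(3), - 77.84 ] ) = [ - 77.84, - 48,  exp( - 1),  95/17,60*sqrt (3 )]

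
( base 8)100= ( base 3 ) 2101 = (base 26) 2c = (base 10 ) 64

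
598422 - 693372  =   - 94950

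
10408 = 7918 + 2490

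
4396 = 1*4396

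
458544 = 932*492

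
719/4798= 719/4798  =  0.15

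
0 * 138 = 0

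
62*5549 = 344038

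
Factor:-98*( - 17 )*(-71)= - 2^1*7^2*17^1*71^1 = - 118286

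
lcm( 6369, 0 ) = 0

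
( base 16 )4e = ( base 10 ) 78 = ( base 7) 141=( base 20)3I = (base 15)53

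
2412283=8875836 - 6463553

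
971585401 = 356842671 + 614742730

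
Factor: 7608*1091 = 2^3*3^1*317^1*1091^1 = 8300328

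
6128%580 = 328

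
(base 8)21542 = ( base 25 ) ec8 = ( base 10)9058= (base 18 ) 19h4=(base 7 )35260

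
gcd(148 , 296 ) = 148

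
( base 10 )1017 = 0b1111111001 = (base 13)603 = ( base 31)11p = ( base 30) 13R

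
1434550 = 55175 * 26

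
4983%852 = 723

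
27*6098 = 164646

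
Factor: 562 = 2^1*281^1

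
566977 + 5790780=6357757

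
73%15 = 13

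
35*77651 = 2717785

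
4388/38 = 115+9/19  =  115.47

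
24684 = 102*242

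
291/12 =24 + 1/4 = 24.25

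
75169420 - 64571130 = 10598290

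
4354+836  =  5190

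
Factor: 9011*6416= 57814576 = 2^4*401^1*9011^1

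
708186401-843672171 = - 135485770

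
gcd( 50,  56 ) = 2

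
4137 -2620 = 1517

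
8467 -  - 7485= 15952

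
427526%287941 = 139585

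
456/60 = 38/5=7.60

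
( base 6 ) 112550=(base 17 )1ga7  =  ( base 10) 9714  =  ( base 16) 25F2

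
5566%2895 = 2671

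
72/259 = 72/259 = 0.28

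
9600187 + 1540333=11140520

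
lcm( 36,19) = 684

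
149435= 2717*55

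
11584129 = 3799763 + 7784366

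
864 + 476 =1340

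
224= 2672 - 2448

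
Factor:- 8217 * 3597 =-3^3*11^2*83^1*109^1 = - 29556549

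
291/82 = 291/82 = 3.55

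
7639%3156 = 1327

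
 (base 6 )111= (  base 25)1I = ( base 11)3a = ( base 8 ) 53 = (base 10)43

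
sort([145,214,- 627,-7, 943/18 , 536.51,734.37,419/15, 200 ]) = [  -  627,  -  7,419/15, 943/18, 145, 200, 214, 536.51,  734.37 ] 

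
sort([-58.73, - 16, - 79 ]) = [ - 79, - 58.73, - 16]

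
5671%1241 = 707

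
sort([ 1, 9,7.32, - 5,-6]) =[-6 , -5,1,  7.32, 9 ]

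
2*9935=19870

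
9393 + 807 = 10200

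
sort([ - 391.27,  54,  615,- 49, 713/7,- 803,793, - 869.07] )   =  [ - 869.07, - 803, - 391.27, - 49,54  ,  713/7,615,793 ]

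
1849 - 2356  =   - 507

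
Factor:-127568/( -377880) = 2^1*3^( - 1 )*5^(-1)* 7^1*17^1*47^(- 1 ) = 238/705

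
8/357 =8/357 = 0.02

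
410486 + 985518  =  1396004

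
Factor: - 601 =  - 601^1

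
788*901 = 709988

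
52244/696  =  13061/174=   75.06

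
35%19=16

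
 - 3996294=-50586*79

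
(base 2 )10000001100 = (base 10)1036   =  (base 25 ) 1GB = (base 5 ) 13121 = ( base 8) 2014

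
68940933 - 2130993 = 66809940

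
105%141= 105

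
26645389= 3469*7681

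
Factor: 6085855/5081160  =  1217171/1016232 = 2^( - 3 )*3^( - 1) * 7^( - 1 )* 23^( - 1)*263^( - 1)*1217171^1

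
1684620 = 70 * 24066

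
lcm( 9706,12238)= 281474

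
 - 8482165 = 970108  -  9452273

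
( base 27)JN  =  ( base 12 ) 388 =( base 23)107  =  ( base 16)218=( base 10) 536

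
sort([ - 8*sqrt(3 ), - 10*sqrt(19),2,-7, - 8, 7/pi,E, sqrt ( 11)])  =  [ - 10*sqrt( 19), - 8*sqrt( 3 ), -8, - 7, 2,7/pi,E,sqrt(11 ) ]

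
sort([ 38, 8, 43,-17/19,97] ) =[ -17/19, 8, 38, 43,97 ] 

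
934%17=16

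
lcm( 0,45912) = 0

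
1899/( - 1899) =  - 1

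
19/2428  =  19/2428 =0.01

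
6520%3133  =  254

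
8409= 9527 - 1118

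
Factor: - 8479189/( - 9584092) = 2^( - 2)*7^(-1)*101^ (-1 )*859^1*3389^(  -  1 )*9871^1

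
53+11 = 64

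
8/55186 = 4/27593 = 0.00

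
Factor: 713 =23^1 * 31^1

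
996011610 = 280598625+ 715412985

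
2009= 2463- 454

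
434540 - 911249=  - 476709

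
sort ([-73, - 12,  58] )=[ - 73, - 12,  58] 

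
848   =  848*1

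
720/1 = 720 = 720.00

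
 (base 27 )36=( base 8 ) 127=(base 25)3c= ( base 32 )2N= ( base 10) 87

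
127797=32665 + 95132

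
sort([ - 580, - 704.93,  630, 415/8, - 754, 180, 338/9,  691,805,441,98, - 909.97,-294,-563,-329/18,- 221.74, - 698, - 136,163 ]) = [ - 909.97, - 754 , - 704.93 ,-698, - 580, - 563, - 294, - 221.74, - 136, - 329/18, 338/9, 415/8 , 98,163, 180, 441,630,  691, 805] 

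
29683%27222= 2461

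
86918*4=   347672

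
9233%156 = 29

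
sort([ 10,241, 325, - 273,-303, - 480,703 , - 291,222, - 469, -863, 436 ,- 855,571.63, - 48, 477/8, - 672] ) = [ - 863 ,- 855, -672, - 480, - 469,-303, - 291, - 273 , - 48,10, 477/8 , 222, 241, 325,  436 , 571.63, 703]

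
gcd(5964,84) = 84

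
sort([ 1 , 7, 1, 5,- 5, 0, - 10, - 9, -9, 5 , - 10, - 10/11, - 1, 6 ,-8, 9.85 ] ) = [- 10,  -  10,  -  9,  -  9, - 8, - 5, -1,-10/11, 0,1,1, 5,5, 6,  7,  9.85 ] 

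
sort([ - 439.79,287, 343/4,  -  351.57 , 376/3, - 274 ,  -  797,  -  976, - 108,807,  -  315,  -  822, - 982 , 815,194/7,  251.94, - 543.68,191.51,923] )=[ - 982, - 976, - 822,  -  797,-543.68,-439.79, - 351.57, - 315, - 274, - 108,194/7,343/4,376/3,191.51, 251.94,287, 807, 815,923 ]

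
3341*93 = 310713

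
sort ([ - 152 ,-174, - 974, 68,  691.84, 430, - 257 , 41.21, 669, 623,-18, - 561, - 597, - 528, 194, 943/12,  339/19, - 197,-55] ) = [  -  974, - 597, - 561, - 528, - 257, - 197, - 174,-152, - 55 , - 18,339/19, 41.21, 68,943/12, 194, 430, 623, 669, 691.84] 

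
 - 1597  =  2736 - 4333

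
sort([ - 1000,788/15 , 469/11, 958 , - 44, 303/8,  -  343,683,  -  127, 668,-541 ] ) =[-1000, - 541, - 343 , - 127,  -  44, 303/8, 469/11, 788/15  ,  668,683 , 958] 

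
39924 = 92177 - 52253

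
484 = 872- 388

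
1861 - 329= 1532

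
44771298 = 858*52181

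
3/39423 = 1/13141 = 0.00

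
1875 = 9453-7578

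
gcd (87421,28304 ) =1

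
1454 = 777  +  677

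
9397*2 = 18794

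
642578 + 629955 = 1272533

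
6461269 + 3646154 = 10107423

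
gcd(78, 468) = 78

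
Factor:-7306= - 2^1*13^1*281^1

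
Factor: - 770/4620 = -1/6 = -2^( - 1 ) * 3^( - 1 ) 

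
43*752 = 32336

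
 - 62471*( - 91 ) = 5684861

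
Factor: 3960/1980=2  =  2^1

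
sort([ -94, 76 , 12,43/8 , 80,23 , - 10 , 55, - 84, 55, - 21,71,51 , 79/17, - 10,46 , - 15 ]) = [ - 94,-84,  -  21, - 15, - 10,-10, 79/17,  43/8, 12 , 23,46,51,55,55,71,76 , 80]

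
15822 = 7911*2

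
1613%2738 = 1613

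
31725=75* 423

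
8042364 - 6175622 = 1866742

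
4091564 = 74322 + 4017242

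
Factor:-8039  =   - 8039^1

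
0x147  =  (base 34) 9l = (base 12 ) 233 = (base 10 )327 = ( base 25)d2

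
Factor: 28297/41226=2^(-1 )*3^ ( - 1 )*6871^( - 1)*28297^1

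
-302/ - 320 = 151/160=0.94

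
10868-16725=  - 5857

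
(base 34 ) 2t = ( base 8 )141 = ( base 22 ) 49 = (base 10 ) 97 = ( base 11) 89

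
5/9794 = 5/9794 = 0.00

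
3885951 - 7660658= - 3774707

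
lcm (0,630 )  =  0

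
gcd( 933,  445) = 1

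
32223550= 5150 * 6257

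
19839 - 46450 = -26611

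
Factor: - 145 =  - 5^1 * 29^1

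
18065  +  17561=35626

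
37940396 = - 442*( -85838)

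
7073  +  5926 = 12999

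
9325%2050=1125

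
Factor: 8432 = 2^4 * 17^1*31^1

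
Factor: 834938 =2^1*13^1*17^1*1889^1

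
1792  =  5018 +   -  3226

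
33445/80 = 6689/16 = 418.06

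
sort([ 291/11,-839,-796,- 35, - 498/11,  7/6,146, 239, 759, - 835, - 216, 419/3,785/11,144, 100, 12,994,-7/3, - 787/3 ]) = [-839, - 835 , - 796, - 787/3,-216, - 498/11,-35, - 7/3, 7/6, 12,291/11 , 785/11, 100,  419/3,  144,  146, 239,759, 994 ] 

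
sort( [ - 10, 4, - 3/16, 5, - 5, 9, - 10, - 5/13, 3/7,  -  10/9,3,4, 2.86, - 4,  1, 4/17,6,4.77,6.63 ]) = [ - 10,-10,- 5, - 4,  -  10/9, - 5/13, - 3/16 , 4/17,3/7, 1, 2.86, 3,4, 4, 4.77, 5,6, 6.63 , 9]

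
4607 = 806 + 3801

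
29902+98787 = 128689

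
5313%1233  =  381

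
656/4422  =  328/2211 =0.15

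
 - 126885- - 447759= 320874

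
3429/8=3429/8 = 428.62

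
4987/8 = 4987/8=   623.38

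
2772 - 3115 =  -343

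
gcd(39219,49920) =3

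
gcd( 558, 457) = 1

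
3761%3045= 716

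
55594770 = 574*96855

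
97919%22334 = 8583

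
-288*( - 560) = 161280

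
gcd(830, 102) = 2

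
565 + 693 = 1258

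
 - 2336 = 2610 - 4946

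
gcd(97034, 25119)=1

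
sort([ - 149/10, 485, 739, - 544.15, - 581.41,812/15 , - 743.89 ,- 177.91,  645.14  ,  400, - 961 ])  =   [ - 961 , - 743.89, - 581.41 , - 544.15, - 177.91,-149/10,812/15, 400, 485,645.14 , 739 ] 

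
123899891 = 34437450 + 89462441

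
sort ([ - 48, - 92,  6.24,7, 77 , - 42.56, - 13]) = [-92,  -  48, - 42.56, - 13,6.24,7, 77]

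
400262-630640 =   -  230378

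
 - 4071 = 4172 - 8243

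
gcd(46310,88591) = 1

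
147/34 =147/34 = 4.32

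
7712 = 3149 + 4563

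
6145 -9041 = - 2896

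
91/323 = 91/323=0.28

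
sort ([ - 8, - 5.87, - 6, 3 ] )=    [ - 8, - 6, - 5.87 , 3 ] 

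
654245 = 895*731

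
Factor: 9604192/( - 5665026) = -2^4*3^( - 1) * 13^1*601^( - 1 )*  1571^( -1)*23087^1 = - 4802096/2832513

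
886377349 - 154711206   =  731666143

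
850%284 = 282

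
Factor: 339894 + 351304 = 2^1*345599^1 = 691198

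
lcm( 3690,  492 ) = 7380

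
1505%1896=1505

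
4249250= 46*92375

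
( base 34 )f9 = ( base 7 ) 1341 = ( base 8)1007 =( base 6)2223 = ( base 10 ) 519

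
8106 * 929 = 7530474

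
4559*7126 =32487434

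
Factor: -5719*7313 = - 41823047 = - 7^1*19^1*43^1*71^1*103^1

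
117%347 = 117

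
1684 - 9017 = - 7333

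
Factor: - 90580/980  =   - 647/7 = - 7^( - 1)* 647^1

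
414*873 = 361422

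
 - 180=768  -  948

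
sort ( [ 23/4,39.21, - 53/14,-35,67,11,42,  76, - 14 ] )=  [ - 35, - 14, - 53/14,23/4,  11,39.21,42, 67, 76]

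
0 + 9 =9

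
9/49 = 9/49 = 0.18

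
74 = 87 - 13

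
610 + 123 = 733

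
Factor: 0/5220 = 0^1 = 0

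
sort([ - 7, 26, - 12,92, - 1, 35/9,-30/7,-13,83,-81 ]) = [  -  81, - 13,-12, - 7, - 30/7,-1, 35/9, 26, 83,  92 ]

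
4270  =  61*70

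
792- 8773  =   - 7981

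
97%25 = 22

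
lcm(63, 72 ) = 504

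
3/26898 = 1/8966 =0.00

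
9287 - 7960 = 1327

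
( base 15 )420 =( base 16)3a2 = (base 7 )2466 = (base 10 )930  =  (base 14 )4A6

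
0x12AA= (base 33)4CQ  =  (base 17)G91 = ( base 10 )4778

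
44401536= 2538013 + 41863523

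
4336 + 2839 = 7175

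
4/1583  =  4/1583 = 0.00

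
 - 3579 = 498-4077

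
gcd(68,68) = 68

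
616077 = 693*889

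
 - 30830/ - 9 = 3425  +  5/9=3425.56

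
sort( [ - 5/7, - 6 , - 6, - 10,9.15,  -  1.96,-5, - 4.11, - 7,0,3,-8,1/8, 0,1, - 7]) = [  -  10, - 8, - 7, - 7,  -  6, - 6,-5 , - 4.11,-1.96 , - 5/7, 0,0,1/8,1, 3,9.15 ] 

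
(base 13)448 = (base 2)1011100000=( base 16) 2e0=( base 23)190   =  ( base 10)736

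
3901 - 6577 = - 2676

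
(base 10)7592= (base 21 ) H4B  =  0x1DA8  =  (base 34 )6JA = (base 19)120B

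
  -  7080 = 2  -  7082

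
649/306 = 2 + 37/306 = 2.12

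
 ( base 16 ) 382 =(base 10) 898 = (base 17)31E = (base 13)541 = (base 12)62a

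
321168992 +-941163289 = - 619994297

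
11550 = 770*15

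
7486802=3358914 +4127888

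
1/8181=1/8181 = 0.00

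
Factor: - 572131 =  - 7^1*37^1  *47^2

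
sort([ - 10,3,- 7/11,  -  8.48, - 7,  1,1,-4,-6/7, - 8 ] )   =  [ - 10,-8.48, - 8,-7, -4,  -  6/7, - 7/11,1, 1,3] 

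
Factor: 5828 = 2^2*31^1*47^1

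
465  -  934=  -  469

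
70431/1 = 70431 = 70431.00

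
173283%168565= 4718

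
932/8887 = 932/8887 = 0.10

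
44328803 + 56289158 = 100617961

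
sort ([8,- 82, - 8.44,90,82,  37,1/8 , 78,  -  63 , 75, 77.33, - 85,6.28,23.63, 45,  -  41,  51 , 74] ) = [ -85,  -  82,  -  63, - 41,  -  8.44, 1/8,6.28 , 8,23.63,37, 45, 51,74,75,  77.33,78,82,90]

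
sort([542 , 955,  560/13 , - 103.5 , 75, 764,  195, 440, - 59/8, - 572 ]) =[-572, - 103.5, - 59/8, 560/13,75,  195, 440 , 542, 764,955]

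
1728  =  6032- 4304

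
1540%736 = 68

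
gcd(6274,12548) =6274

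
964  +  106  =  1070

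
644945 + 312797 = 957742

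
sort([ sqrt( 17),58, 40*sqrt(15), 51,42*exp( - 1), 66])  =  [ sqrt( 17),42*exp( - 1),51,  58,66, 40 * sqrt(15 )]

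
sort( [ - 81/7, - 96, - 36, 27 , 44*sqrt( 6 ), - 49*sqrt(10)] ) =[ - 49 * sqrt( 10 ), - 96, - 36, - 81/7, 27, 44*sqrt( 6 )] 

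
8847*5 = 44235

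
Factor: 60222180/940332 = 5^1*23^ ( - 1 )*401^1*2503^1*3407^( - 1 ) = 5018515/78361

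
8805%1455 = 75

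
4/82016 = 1/20504 = 0.00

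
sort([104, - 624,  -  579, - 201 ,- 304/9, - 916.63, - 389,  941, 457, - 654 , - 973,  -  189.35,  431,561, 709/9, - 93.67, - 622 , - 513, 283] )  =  [ - 973,- 916.63, - 654,-624,  -  622,-579, - 513, - 389,  -  201, - 189.35, - 93.67, - 304/9,  709/9,104,  283, 431, 457,561, 941]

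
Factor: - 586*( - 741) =2^1*3^1*13^1*19^1*293^1 = 434226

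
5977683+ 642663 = 6620346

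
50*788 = 39400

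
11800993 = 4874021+6926972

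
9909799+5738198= 15647997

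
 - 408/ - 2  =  204/1 =204.00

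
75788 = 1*75788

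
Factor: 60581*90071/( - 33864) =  - 5456591251/33864 = - 2^( - 3 )*3^( - 1)*17^(  -  1) *29^1*83^ ( - 1)*2089^1*90071^1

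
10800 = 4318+6482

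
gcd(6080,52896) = 608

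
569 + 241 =810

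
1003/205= 1003/205  =  4.89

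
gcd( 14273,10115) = 7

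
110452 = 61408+49044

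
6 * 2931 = 17586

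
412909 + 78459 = 491368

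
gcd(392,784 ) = 392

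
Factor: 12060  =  2^2*3^2 * 5^1 *67^1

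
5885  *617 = 3631045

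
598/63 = 9  +  31/63  =  9.49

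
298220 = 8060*37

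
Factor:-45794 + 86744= 2^1*3^2*5^2*7^1*13^1= 40950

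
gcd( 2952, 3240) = 72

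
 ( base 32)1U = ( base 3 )2022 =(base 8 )76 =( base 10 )62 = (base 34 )1s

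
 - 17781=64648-82429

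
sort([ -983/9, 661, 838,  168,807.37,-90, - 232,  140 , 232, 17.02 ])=[ - 232,  -  983/9,-90,  17.02,  140,168,  232 , 661,807.37,838] 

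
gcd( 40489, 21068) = 1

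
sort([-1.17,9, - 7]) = [  -  7, -1.17,9 ] 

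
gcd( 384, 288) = 96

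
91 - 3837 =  - 3746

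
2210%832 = 546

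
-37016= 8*(- 4627 ) 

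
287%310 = 287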